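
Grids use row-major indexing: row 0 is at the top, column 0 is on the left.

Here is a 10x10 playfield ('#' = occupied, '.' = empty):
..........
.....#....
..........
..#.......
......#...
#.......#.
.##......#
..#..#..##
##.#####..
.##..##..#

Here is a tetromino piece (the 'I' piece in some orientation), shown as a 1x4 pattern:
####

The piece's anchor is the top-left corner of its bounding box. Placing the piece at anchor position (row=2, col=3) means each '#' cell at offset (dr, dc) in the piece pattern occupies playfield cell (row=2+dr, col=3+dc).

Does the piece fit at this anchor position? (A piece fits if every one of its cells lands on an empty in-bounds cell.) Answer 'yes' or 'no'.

Check each piece cell at anchor (2, 3):
  offset (0,0) -> (2,3): empty -> OK
  offset (0,1) -> (2,4): empty -> OK
  offset (0,2) -> (2,5): empty -> OK
  offset (0,3) -> (2,6): empty -> OK
All cells valid: yes

Answer: yes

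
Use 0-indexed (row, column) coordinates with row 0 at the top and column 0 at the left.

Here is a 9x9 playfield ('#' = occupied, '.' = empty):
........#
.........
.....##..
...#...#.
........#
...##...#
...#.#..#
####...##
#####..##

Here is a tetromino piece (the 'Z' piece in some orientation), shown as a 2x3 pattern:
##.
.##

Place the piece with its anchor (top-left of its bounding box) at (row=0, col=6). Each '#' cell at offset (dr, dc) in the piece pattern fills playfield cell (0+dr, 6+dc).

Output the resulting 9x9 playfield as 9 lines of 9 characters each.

Answer: ......###
.......##
.....##..
...#...#.
........#
...##...#
...#.#..#
####...##
#####..##

Derivation:
Fill (0+0,6+0) = (0,6)
Fill (0+0,6+1) = (0,7)
Fill (0+1,6+1) = (1,7)
Fill (0+1,6+2) = (1,8)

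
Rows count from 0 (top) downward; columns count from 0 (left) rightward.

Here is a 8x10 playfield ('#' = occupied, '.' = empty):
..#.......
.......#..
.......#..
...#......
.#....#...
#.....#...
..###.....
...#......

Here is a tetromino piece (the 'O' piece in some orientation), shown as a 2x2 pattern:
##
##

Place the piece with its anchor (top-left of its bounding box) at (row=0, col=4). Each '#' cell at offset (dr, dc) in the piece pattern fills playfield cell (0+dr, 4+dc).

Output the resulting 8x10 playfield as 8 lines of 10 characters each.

Answer: ..#.##....
....##.#..
.......#..
...#......
.#....#...
#.....#...
..###.....
...#......

Derivation:
Fill (0+0,4+0) = (0,4)
Fill (0+0,4+1) = (0,5)
Fill (0+1,4+0) = (1,4)
Fill (0+1,4+1) = (1,5)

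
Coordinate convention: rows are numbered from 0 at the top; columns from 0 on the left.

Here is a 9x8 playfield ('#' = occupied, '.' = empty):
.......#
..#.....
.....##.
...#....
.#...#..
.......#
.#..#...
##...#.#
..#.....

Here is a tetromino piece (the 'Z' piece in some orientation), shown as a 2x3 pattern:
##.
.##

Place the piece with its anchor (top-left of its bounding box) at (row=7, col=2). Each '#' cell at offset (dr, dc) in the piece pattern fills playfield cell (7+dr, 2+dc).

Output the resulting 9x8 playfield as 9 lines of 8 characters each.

Fill (7+0,2+0) = (7,2)
Fill (7+0,2+1) = (7,3)
Fill (7+1,2+1) = (8,3)
Fill (7+1,2+2) = (8,4)

Answer: .......#
..#.....
.....##.
...#....
.#...#..
.......#
.#..#...
####.#.#
..###...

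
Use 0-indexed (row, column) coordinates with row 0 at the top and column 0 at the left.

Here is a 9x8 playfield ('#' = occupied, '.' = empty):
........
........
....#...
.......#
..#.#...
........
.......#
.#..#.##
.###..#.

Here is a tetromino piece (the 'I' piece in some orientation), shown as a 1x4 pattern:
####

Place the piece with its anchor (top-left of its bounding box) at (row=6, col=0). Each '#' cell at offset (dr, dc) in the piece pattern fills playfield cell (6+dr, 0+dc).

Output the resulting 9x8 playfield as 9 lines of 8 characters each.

Answer: ........
........
....#...
.......#
..#.#...
........
####...#
.#..#.##
.###..#.

Derivation:
Fill (6+0,0+0) = (6,0)
Fill (6+0,0+1) = (6,1)
Fill (6+0,0+2) = (6,2)
Fill (6+0,0+3) = (6,3)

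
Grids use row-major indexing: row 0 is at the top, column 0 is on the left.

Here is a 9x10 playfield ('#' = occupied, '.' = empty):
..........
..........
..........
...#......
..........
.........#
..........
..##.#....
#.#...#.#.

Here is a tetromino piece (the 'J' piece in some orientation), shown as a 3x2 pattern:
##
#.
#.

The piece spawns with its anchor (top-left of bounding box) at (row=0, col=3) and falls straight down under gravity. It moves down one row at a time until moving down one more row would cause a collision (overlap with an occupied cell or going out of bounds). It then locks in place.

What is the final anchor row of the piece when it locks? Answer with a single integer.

Answer: 0

Derivation:
Spawn at (row=0, col=3). Try each row:
  row 0: fits
  row 1: blocked -> lock at row 0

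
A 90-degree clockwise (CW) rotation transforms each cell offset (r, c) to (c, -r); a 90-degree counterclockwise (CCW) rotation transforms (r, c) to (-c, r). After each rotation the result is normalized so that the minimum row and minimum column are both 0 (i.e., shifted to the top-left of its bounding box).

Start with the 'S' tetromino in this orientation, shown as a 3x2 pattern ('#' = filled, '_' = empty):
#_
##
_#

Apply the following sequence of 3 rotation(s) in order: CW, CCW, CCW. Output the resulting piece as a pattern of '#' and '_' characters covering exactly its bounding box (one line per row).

Start:
#_
##
_#
After rotation 1 (CW):
_##
##_
After rotation 2 (CCW):
#_
##
_#
After rotation 3 (CCW):
_##
##_

Answer: _##
##_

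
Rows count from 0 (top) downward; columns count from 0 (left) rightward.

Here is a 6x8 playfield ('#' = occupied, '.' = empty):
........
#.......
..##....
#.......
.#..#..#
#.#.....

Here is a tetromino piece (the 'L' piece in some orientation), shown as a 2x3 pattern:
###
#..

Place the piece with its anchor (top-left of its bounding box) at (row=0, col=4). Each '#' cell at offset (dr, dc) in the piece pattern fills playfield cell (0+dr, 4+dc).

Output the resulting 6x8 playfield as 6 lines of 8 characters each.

Answer: ....###.
#...#...
..##....
#.......
.#..#..#
#.#.....

Derivation:
Fill (0+0,4+0) = (0,4)
Fill (0+0,4+1) = (0,5)
Fill (0+0,4+2) = (0,6)
Fill (0+1,4+0) = (1,4)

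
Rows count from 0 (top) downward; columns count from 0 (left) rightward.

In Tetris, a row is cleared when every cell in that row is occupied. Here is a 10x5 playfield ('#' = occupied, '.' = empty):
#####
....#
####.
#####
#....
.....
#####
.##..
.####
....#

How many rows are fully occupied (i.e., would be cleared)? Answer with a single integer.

Check each row:
  row 0: 0 empty cells -> FULL (clear)
  row 1: 4 empty cells -> not full
  row 2: 1 empty cell -> not full
  row 3: 0 empty cells -> FULL (clear)
  row 4: 4 empty cells -> not full
  row 5: 5 empty cells -> not full
  row 6: 0 empty cells -> FULL (clear)
  row 7: 3 empty cells -> not full
  row 8: 1 empty cell -> not full
  row 9: 4 empty cells -> not full
Total rows cleared: 3

Answer: 3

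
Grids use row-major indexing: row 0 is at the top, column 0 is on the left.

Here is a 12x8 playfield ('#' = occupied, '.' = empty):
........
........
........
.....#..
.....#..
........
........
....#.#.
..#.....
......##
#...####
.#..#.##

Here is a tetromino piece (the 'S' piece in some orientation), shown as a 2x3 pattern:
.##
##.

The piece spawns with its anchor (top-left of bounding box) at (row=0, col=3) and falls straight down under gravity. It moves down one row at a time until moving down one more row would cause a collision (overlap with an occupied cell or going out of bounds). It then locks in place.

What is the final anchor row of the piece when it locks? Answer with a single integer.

Spawn at (row=0, col=3). Try each row:
  row 0: fits
  row 1: fits
  row 2: fits
  row 3: blocked -> lock at row 2

Answer: 2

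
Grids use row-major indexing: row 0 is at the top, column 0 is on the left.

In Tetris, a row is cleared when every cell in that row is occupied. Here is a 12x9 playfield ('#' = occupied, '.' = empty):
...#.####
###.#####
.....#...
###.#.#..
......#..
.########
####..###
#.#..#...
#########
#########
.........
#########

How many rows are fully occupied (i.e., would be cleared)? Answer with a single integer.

Check each row:
  row 0: 4 empty cells -> not full
  row 1: 1 empty cell -> not full
  row 2: 8 empty cells -> not full
  row 3: 4 empty cells -> not full
  row 4: 8 empty cells -> not full
  row 5: 1 empty cell -> not full
  row 6: 2 empty cells -> not full
  row 7: 6 empty cells -> not full
  row 8: 0 empty cells -> FULL (clear)
  row 9: 0 empty cells -> FULL (clear)
  row 10: 9 empty cells -> not full
  row 11: 0 empty cells -> FULL (clear)
Total rows cleared: 3

Answer: 3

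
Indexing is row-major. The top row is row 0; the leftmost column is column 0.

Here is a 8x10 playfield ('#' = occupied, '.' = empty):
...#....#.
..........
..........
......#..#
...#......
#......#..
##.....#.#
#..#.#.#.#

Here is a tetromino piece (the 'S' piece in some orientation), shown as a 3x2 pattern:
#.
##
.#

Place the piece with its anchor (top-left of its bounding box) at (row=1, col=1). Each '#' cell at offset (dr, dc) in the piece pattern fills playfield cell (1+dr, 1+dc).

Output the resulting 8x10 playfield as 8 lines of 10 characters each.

Answer: ...#....#.
.#........
.##.......
..#...#..#
...#......
#......#..
##.....#.#
#..#.#.#.#

Derivation:
Fill (1+0,1+0) = (1,1)
Fill (1+1,1+0) = (2,1)
Fill (1+1,1+1) = (2,2)
Fill (1+2,1+1) = (3,2)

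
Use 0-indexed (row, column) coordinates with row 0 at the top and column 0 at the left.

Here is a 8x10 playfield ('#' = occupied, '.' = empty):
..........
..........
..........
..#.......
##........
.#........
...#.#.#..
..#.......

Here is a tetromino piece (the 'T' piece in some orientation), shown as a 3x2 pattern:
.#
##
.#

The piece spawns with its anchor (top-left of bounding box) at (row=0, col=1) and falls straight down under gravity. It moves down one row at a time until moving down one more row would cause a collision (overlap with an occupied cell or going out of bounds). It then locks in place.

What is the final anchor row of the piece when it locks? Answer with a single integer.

Spawn at (row=0, col=1). Try each row:
  row 0: fits
  row 1: blocked -> lock at row 0

Answer: 0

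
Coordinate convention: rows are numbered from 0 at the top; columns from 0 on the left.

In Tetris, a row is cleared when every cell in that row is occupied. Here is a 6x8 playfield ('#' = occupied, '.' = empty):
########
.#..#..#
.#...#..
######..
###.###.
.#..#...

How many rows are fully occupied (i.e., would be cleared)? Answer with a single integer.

Check each row:
  row 0: 0 empty cells -> FULL (clear)
  row 1: 5 empty cells -> not full
  row 2: 6 empty cells -> not full
  row 3: 2 empty cells -> not full
  row 4: 2 empty cells -> not full
  row 5: 6 empty cells -> not full
Total rows cleared: 1

Answer: 1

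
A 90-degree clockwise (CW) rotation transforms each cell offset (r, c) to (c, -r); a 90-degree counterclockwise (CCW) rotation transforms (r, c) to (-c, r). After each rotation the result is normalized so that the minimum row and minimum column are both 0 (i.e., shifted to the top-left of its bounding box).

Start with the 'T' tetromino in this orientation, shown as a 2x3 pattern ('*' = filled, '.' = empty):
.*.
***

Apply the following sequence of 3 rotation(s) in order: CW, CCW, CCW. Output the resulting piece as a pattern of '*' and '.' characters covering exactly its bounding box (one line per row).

Start:
.*.
***
After rotation 1 (CW):
*.
**
*.
After rotation 2 (CCW):
.*.
***
After rotation 3 (CCW):
.*
**
.*

Answer: .*
**
.*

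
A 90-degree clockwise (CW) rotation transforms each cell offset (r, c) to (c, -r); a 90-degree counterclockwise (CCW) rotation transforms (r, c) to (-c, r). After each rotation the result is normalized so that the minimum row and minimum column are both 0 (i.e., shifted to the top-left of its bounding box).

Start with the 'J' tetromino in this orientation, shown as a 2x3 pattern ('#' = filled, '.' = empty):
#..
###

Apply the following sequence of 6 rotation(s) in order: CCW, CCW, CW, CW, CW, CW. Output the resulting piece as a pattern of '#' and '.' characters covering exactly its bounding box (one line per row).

Answer: ###
..#

Derivation:
Start:
#..
###
After rotation 1 (CCW):
.#
.#
##
After rotation 2 (CCW):
###
..#
After rotation 3 (CW):
.#
.#
##
After rotation 4 (CW):
#..
###
After rotation 5 (CW):
##
#.
#.
After rotation 6 (CW):
###
..#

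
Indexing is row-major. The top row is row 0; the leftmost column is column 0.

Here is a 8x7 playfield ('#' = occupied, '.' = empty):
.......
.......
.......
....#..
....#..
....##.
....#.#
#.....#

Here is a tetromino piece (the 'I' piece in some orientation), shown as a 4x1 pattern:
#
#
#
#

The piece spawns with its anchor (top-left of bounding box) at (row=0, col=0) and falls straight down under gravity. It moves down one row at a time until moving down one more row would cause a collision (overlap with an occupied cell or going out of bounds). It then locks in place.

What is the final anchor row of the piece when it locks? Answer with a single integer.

Answer: 3

Derivation:
Spawn at (row=0, col=0). Try each row:
  row 0: fits
  row 1: fits
  row 2: fits
  row 3: fits
  row 4: blocked -> lock at row 3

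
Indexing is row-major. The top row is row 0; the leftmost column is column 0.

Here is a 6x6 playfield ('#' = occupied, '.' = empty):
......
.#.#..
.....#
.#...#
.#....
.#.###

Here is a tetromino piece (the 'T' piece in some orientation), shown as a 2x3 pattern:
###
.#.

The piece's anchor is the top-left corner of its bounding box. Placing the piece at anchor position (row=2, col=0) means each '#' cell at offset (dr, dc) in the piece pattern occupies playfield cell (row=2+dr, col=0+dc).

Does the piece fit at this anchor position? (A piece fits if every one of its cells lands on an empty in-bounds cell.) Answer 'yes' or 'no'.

Answer: no

Derivation:
Check each piece cell at anchor (2, 0):
  offset (0,0) -> (2,0): empty -> OK
  offset (0,1) -> (2,1): empty -> OK
  offset (0,2) -> (2,2): empty -> OK
  offset (1,1) -> (3,1): occupied ('#') -> FAIL
All cells valid: no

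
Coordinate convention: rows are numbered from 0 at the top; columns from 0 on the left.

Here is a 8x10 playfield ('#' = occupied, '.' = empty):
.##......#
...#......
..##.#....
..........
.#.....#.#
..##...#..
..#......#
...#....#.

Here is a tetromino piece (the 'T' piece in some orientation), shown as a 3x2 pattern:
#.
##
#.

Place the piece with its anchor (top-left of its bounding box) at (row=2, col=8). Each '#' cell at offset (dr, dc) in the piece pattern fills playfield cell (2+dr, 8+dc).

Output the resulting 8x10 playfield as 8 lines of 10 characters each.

Fill (2+0,8+0) = (2,8)
Fill (2+1,8+0) = (3,8)
Fill (2+1,8+1) = (3,9)
Fill (2+2,8+0) = (4,8)

Answer: .##......#
...#......
..##.#..#.
........##
.#.....###
..##...#..
..#......#
...#....#.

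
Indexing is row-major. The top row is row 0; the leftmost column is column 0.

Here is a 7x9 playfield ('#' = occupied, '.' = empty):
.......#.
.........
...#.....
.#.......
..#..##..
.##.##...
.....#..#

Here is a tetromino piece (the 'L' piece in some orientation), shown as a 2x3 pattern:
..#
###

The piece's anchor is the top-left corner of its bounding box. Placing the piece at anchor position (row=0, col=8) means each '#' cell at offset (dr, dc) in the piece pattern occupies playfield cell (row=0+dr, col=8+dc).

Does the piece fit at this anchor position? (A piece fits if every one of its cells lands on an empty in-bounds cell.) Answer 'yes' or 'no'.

Check each piece cell at anchor (0, 8):
  offset (0,2) -> (0,10): out of bounds -> FAIL
  offset (1,0) -> (1,8): empty -> OK
  offset (1,1) -> (1,9): out of bounds -> FAIL
  offset (1,2) -> (1,10): out of bounds -> FAIL
All cells valid: no

Answer: no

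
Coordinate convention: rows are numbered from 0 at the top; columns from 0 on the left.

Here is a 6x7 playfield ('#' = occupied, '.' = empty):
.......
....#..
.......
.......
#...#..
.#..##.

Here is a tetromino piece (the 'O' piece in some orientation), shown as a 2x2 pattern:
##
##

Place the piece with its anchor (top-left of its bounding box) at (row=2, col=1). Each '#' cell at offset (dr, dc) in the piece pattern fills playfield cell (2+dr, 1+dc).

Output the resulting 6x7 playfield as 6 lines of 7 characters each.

Fill (2+0,1+0) = (2,1)
Fill (2+0,1+1) = (2,2)
Fill (2+1,1+0) = (3,1)
Fill (2+1,1+1) = (3,2)

Answer: .......
....#..
.##....
.##....
#...#..
.#..##.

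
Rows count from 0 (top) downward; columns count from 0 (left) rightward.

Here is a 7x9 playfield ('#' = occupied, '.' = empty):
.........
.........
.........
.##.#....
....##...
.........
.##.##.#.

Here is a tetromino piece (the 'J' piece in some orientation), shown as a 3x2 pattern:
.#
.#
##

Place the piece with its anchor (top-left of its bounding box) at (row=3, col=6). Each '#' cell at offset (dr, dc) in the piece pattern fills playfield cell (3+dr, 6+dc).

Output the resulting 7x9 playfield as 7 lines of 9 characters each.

Answer: .........
.........
.........
.##.#..#.
....##.#.
......##.
.##.##.#.

Derivation:
Fill (3+0,6+1) = (3,7)
Fill (3+1,6+1) = (4,7)
Fill (3+2,6+0) = (5,6)
Fill (3+2,6+1) = (5,7)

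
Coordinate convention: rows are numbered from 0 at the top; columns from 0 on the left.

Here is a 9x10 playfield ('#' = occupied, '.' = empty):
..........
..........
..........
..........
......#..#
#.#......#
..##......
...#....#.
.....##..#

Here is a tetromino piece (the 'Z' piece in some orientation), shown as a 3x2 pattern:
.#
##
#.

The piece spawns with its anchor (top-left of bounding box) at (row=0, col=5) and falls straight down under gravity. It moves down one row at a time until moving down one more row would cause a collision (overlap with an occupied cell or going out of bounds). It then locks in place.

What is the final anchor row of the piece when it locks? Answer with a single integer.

Answer: 2

Derivation:
Spawn at (row=0, col=5). Try each row:
  row 0: fits
  row 1: fits
  row 2: fits
  row 3: blocked -> lock at row 2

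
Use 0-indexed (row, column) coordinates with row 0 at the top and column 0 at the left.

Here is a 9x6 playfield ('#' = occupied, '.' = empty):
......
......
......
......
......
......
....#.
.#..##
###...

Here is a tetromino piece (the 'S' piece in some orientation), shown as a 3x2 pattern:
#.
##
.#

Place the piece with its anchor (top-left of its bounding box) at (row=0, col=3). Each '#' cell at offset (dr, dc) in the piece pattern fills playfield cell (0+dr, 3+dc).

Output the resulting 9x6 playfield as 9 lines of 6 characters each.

Answer: ...#..
...##.
....#.
......
......
......
....#.
.#..##
###...

Derivation:
Fill (0+0,3+0) = (0,3)
Fill (0+1,3+0) = (1,3)
Fill (0+1,3+1) = (1,4)
Fill (0+2,3+1) = (2,4)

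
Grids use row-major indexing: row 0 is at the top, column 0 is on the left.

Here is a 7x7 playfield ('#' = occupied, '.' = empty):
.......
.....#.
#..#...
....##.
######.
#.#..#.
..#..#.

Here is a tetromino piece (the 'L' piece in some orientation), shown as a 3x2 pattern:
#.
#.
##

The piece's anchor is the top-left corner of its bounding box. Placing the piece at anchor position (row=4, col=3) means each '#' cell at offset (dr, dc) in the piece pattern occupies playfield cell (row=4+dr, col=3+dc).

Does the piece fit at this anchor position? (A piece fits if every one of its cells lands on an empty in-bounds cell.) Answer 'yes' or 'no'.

Check each piece cell at anchor (4, 3):
  offset (0,0) -> (4,3): occupied ('#') -> FAIL
  offset (1,0) -> (5,3): empty -> OK
  offset (2,0) -> (6,3): empty -> OK
  offset (2,1) -> (6,4): empty -> OK
All cells valid: no

Answer: no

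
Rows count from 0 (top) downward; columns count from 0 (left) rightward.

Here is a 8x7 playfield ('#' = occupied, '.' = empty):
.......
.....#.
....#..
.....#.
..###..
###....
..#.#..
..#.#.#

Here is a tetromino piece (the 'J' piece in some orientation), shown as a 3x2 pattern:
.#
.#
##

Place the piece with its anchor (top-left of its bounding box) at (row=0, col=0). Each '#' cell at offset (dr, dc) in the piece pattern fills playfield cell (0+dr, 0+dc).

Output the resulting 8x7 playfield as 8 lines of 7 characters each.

Fill (0+0,0+1) = (0,1)
Fill (0+1,0+1) = (1,1)
Fill (0+2,0+0) = (2,0)
Fill (0+2,0+1) = (2,1)

Answer: .#.....
.#...#.
##..#..
.....#.
..###..
###....
..#.#..
..#.#.#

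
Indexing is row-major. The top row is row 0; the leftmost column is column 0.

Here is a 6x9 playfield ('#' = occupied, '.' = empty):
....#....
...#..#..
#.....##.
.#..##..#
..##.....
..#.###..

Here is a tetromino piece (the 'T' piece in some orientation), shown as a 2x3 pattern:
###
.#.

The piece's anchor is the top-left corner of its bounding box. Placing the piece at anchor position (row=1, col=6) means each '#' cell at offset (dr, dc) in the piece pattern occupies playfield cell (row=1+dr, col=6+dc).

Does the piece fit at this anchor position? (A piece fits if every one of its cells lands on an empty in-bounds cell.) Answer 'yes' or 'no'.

Answer: no

Derivation:
Check each piece cell at anchor (1, 6):
  offset (0,0) -> (1,6): occupied ('#') -> FAIL
  offset (0,1) -> (1,7): empty -> OK
  offset (0,2) -> (1,8): empty -> OK
  offset (1,1) -> (2,7): occupied ('#') -> FAIL
All cells valid: no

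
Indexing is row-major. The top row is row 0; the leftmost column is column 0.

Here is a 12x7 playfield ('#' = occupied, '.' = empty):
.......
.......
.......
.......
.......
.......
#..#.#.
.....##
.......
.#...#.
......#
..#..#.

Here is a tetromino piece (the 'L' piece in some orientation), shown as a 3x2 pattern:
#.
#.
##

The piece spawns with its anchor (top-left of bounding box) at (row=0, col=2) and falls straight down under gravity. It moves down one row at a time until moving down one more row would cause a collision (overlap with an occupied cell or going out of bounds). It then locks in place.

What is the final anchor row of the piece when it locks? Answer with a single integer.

Spawn at (row=0, col=2). Try each row:
  row 0: fits
  row 1: fits
  row 2: fits
  row 3: fits
  row 4: blocked -> lock at row 3

Answer: 3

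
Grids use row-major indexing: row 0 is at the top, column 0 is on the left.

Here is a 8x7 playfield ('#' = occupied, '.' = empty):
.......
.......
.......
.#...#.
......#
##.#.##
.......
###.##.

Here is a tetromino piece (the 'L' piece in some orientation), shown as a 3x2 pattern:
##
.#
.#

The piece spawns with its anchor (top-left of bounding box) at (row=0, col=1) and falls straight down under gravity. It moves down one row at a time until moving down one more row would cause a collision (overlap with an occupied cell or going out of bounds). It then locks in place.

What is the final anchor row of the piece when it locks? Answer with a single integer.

Spawn at (row=0, col=1). Try each row:
  row 0: fits
  row 1: fits
  row 2: fits
  row 3: blocked -> lock at row 2

Answer: 2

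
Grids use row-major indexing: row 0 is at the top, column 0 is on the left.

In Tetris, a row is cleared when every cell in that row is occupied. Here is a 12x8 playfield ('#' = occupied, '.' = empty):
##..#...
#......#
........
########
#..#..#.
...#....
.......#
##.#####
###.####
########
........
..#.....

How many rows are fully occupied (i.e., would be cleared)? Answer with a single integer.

Check each row:
  row 0: 5 empty cells -> not full
  row 1: 6 empty cells -> not full
  row 2: 8 empty cells -> not full
  row 3: 0 empty cells -> FULL (clear)
  row 4: 5 empty cells -> not full
  row 5: 7 empty cells -> not full
  row 6: 7 empty cells -> not full
  row 7: 1 empty cell -> not full
  row 8: 1 empty cell -> not full
  row 9: 0 empty cells -> FULL (clear)
  row 10: 8 empty cells -> not full
  row 11: 7 empty cells -> not full
Total rows cleared: 2

Answer: 2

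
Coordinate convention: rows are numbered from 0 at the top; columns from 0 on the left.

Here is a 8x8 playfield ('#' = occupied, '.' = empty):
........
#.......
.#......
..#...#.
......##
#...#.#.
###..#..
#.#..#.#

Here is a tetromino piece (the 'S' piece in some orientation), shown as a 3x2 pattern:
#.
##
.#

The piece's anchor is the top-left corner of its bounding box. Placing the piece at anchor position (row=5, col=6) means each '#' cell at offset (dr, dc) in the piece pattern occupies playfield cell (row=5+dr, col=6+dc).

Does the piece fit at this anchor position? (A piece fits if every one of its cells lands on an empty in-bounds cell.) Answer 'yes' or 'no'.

Check each piece cell at anchor (5, 6):
  offset (0,0) -> (5,6): occupied ('#') -> FAIL
  offset (1,0) -> (6,6): empty -> OK
  offset (1,1) -> (6,7): empty -> OK
  offset (2,1) -> (7,7): occupied ('#') -> FAIL
All cells valid: no

Answer: no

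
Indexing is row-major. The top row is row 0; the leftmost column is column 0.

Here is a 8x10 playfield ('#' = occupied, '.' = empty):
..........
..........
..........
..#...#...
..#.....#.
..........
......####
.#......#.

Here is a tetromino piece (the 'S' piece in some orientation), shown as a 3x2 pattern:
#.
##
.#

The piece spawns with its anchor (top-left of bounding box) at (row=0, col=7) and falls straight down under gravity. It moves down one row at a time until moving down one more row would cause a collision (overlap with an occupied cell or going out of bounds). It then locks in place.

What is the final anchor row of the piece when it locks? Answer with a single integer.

Answer: 1

Derivation:
Spawn at (row=0, col=7). Try each row:
  row 0: fits
  row 1: fits
  row 2: blocked -> lock at row 1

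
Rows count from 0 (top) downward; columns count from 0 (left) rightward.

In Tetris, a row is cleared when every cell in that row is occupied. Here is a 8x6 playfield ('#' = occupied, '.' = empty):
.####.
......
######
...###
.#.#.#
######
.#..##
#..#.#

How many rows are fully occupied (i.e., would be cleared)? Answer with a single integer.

Answer: 2

Derivation:
Check each row:
  row 0: 2 empty cells -> not full
  row 1: 6 empty cells -> not full
  row 2: 0 empty cells -> FULL (clear)
  row 3: 3 empty cells -> not full
  row 4: 3 empty cells -> not full
  row 5: 0 empty cells -> FULL (clear)
  row 6: 3 empty cells -> not full
  row 7: 3 empty cells -> not full
Total rows cleared: 2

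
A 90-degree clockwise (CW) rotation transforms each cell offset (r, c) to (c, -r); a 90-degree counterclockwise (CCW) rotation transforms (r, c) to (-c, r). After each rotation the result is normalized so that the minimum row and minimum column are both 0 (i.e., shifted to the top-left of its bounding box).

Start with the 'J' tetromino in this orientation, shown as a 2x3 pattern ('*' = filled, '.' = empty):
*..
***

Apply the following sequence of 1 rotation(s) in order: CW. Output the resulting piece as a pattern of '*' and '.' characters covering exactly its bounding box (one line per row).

Start:
*..
***
After rotation 1 (CW):
**
*.
*.

Answer: **
*.
*.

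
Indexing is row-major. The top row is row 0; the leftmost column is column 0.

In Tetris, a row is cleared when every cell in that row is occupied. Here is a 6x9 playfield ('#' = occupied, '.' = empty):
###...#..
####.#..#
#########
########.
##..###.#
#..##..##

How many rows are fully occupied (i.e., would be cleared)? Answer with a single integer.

Answer: 1

Derivation:
Check each row:
  row 0: 5 empty cells -> not full
  row 1: 3 empty cells -> not full
  row 2: 0 empty cells -> FULL (clear)
  row 3: 1 empty cell -> not full
  row 4: 3 empty cells -> not full
  row 5: 4 empty cells -> not full
Total rows cleared: 1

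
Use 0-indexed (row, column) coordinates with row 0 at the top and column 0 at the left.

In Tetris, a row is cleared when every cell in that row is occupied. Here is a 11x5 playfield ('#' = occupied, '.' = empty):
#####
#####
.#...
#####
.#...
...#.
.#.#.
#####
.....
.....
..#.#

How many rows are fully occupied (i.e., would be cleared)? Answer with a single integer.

Check each row:
  row 0: 0 empty cells -> FULL (clear)
  row 1: 0 empty cells -> FULL (clear)
  row 2: 4 empty cells -> not full
  row 3: 0 empty cells -> FULL (clear)
  row 4: 4 empty cells -> not full
  row 5: 4 empty cells -> not full
  row 6: 3 empty cells -> not full
  row 7: 0 empty cells -> FULL (clear)
  row 8: 5 empty cells -> not full
  row 9: 5 empty cells -> not full
  row 10: 3 empty cells -> not full
Total rows cleared: 4

Answer: 4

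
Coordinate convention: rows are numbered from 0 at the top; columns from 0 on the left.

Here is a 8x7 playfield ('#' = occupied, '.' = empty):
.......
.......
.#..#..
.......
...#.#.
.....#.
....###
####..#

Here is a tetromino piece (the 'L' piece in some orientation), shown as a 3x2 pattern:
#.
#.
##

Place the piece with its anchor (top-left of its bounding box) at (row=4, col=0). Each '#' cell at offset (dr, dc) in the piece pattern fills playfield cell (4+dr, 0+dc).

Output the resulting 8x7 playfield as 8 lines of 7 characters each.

Fill (4+0,0+0) = (4,0)
Fill (4+1,0+0) = (5,0)
Fill (4+2,0+0) = (6,0)
Fill (4+2,0+1) = (6,1)

Answer: .......
.......
.#..#..
.......
#..#.#.
#....#.
##..###
####..#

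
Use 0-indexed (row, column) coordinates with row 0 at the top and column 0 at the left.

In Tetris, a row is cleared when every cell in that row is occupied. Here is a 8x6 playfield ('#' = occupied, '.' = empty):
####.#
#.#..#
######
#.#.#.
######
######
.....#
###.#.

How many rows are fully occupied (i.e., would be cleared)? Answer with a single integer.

Check each row:
  row 0: 1 empty cell -> not full
  row 1: 3 empty cells -> not full
  row 2: 0 empty cells -> FULL (clear)
  row 3: 3 empty cells -> not full
  row 4: 0 empty cells -> FULL (clear)
  row 5: 0 empty cells -> FULL (clear)
  row 6: 5 empty cells -> not full
  row 7: 2 empty cells -> not full
Total rows cleared: 3

Answer: 3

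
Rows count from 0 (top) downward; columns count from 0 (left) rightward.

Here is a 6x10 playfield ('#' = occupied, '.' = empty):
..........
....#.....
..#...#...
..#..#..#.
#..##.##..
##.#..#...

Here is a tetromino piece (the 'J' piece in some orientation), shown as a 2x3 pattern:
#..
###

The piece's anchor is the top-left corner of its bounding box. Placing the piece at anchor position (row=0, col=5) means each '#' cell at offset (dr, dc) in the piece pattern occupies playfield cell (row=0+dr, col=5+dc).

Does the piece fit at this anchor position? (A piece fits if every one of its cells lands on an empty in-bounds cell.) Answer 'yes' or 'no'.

Check each piece cell at anchor (0, 5):
  offset (0,0) -> (0,5): empty -> OK
  offset (1,0) -> (1,5): empty -> OK
  offset (1,1) -> (1,6): empty -> OK
  offset (1,2) -> (1,7): empty -> OK
All cells valid: yes

Answer: yes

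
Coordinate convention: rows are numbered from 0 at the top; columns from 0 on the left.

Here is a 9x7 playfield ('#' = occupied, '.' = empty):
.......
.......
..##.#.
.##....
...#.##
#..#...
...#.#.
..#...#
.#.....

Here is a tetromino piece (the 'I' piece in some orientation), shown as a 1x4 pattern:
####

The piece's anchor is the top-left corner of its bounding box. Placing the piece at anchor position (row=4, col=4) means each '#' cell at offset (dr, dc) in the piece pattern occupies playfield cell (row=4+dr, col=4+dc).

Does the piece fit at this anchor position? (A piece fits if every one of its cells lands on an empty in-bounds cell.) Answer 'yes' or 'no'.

Answer: no

Derivation:
Check each piece cell at anchor (4, 4):
  offset (0,0) -> (4,4): empty -> OK
  offset (0,1) -> (4,5): occupied ('#') -> FAIL
  offset (0,2) -> (4,6): occupied ('#') -> FAIL
  offset (0,3) -> (4,7): out of bounds -> FAIL
All cells valid: no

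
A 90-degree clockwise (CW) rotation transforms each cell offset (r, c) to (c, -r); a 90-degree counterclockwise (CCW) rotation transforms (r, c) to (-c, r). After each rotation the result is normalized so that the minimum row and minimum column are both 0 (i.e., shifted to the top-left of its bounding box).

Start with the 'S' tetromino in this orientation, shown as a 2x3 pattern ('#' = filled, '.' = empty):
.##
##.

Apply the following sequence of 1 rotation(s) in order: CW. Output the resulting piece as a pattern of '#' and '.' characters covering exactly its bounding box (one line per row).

Start:
.##
##.
After rotation 1 (CW):
#.
##
.#

Answer: #.
##
.#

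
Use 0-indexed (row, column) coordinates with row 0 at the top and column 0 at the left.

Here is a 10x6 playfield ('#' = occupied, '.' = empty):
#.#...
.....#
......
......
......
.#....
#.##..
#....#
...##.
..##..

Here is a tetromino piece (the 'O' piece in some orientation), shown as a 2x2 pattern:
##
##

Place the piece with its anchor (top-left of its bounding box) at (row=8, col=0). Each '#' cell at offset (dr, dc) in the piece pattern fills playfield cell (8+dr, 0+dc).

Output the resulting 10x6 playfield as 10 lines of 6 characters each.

Fill (8+0,0+0) = (8,0)
Fill (8+0,0+1) = (8,1)
Fill (8+1,0+0) = (9,0)
Fill (8+1,0+1) = (9,1)

Answer: #.#...
.....#
......
......
......
.#....
#.##..
#....#
##.##.
####..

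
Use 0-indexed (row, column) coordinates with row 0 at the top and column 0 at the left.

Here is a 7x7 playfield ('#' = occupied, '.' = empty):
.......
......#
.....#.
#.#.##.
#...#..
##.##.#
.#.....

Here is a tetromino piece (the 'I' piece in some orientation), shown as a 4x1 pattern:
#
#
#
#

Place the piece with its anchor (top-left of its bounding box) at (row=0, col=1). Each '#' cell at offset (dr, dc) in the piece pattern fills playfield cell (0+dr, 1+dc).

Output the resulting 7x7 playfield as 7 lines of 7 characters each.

Fill (0+0,1+0) = (0,1)
Fill (0+1,1+0) = (1,1)
Fill (0+2,1+0) = (2,1)
Fill (0+3,1+0) = (3,1)

Answer: .#.....
.#....#
.#...#.
###.##.
#...#..
##.##.#
.#.....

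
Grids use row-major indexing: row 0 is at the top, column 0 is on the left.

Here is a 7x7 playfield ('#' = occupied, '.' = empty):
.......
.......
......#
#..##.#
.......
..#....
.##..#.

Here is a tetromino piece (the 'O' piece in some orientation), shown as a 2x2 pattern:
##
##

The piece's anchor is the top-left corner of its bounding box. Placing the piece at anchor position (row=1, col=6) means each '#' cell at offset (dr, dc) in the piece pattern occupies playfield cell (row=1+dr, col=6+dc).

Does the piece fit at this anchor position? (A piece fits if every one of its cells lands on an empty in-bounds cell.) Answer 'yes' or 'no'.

Check each piece cell at anchor (1, 6):
  offset (0,0) -> (1,6): empty -> OK
  offset (0,1) -> (1,7): out of bounds -> FAIL
  offset (1,0) -> (2,6): occupied ('#') -> FAIL
  offset (1,1) -> (2,7): out of bounds -> FAIL
All cells valid: no

Answer: no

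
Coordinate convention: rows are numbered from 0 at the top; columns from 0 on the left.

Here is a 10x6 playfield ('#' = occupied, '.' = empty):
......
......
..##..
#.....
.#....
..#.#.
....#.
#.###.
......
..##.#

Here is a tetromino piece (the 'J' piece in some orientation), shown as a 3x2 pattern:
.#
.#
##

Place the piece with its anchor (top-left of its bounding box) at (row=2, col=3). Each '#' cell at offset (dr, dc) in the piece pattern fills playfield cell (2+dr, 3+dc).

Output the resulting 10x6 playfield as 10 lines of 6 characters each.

Answer: ......
......
..###.
#...#.
.#.##.
..#.#.
....#.
#.###.
......
..##.#

Derivation:
Fill (2+0,3+1) = (2,4)
Fill (2+1,3+1) = (3,4)
Fill (2+2,3+0) = (4,3)
Fill (2+2,3+1) = (4,4)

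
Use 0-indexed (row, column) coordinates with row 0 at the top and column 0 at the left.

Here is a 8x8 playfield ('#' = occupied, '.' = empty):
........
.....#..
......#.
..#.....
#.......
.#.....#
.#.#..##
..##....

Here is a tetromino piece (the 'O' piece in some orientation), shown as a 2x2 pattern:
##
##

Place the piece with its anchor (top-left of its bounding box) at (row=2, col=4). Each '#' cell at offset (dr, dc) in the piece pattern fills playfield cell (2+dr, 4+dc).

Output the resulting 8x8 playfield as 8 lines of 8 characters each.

Fill (2+0,4+0) = (2,4)
Fill (2+0,4+1) = (2,5)
Fill (2+1,4+0) = (3,4)
Fill (2+1,4+1) = (3,5)

Answer: ........
.....#..
....###.
..#.##..
#.......
.#.....#
.#.#..##
..##....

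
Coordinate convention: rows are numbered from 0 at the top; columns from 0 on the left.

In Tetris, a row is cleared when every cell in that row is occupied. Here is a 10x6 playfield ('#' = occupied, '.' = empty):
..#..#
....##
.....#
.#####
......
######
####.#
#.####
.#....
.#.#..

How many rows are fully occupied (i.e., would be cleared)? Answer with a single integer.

Answer: 1

Derivation:
Check each row:
  row 0: 4 empty cells -> not full
  row 1: 4 empty cells -> not full
  row 2: 5 empty cells -> not full
  row 3: 1 empty cell -> not full
  row 4: 6 empty cells -> not full
  row 5: 0 empty cells -> FULL (clear)
  row 6: 1 empty cell -> not full
  row 7: 1 empty cell -> not full
  row 8: 5 empty cells -> not full
  row 9: 4 empty cells -> not full
Total rows cleared: 1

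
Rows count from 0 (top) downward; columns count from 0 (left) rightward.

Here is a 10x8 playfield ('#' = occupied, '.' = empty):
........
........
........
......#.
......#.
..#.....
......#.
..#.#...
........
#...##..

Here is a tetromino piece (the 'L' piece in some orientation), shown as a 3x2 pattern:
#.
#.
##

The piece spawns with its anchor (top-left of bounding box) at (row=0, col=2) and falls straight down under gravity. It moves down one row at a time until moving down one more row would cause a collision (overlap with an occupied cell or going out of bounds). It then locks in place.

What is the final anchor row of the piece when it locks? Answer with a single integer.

Spawn at (row=0, col=2). Try each row:
  row 0: fits
  row 1: fits
  row 2: fits
  row 3: blocked -> lock at row 2

Answer: 2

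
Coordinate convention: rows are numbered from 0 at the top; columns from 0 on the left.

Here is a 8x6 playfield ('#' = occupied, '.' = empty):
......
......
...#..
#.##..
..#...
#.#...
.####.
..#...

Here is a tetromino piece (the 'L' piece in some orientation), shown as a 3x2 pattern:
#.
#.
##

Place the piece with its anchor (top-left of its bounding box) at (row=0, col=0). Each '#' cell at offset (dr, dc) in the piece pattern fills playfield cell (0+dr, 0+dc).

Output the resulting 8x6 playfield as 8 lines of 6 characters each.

Answer: #.....
#.....
##.#..
#.##..
..#...
#.#...
.####.
..#...

Derivation:
Fill (0+0,0+0) = (0,0)
Fill (0+1,0+0) = (1,0)
Fill (0+2,0+0) = (2,0)
Fill (0+2,0+1) = (2,1)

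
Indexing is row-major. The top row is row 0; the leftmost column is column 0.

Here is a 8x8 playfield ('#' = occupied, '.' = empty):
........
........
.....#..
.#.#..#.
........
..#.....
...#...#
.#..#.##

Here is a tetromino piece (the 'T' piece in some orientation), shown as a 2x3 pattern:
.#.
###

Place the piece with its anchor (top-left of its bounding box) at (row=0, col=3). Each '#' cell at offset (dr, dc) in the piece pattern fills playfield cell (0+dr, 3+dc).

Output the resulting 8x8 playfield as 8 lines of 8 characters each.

Fill (0+0,3+1) = (0,4)
Fill (0+1,3+0) = (1,3)
Fill (0+1,3+1) = (1,4)
Fill (0+1,3+2) = (1,5)

Answer: ....#...
...###..
.....#..
.#.#..#.
........
..#.....
...#...#
.#..#.##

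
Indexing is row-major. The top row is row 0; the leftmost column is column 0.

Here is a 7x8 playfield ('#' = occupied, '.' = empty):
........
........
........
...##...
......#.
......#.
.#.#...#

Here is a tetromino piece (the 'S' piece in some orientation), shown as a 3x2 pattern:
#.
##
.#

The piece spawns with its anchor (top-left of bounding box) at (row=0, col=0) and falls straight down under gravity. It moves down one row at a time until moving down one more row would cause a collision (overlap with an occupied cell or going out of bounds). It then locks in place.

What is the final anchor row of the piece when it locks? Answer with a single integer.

Answer: 3

Derivation:
Spawn at (row=0, col=0). Try each row:
  row 0: fits
  row 1: fits
  row 2: fits
  row 3: fits
  row 4: blocked -> lock at row 3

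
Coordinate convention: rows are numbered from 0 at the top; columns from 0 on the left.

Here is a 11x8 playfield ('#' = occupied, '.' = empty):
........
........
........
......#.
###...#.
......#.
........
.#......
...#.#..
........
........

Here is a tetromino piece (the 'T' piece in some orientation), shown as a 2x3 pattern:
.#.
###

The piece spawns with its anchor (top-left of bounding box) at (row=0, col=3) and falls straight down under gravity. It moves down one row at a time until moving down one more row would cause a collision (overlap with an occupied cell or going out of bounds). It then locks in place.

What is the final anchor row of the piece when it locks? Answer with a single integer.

Spawn at (row=0, col=3). Try each row:
  row 0: fits
  row 1: fits
  row 2: fits
  row 3: fits
  row 4: fits
  row 5: fits
  row 6: fits
  row 7: blocked -> lock at row 6

Answer: 6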